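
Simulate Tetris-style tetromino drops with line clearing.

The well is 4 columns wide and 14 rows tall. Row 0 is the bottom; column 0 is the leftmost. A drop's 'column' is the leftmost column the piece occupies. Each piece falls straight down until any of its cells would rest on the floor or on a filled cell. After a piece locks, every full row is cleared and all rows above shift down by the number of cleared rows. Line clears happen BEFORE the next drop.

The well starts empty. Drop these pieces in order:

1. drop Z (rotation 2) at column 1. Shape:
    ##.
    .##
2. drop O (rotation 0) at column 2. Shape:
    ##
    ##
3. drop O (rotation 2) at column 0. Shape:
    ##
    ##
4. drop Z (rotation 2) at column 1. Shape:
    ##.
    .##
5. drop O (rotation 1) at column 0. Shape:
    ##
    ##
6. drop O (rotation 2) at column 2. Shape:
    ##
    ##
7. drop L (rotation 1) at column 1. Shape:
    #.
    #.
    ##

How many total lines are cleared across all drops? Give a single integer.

Drop 1: Z rot2 at col 1 lands with bottom-row=0; cleared 0 line(s) (total 0); column heights now [0 2 2 1], max=2
Drop 2: O rot0 at col 2 lands with bottom-row=2; cleared 0 line(s) (total 0); column heights now [0 2 4 4], max=4
Drop 3: O rot2 at col 0 lands with bottom-row=2; cleared 2 line(s) (total 2); column heights now [0 2 2 1], max=2
Drop 4: Z rot2 at col 1 lands with bottom-row=2; cleared 0 line(s) (total 2); column heights now [0 4 4 3], max=4
Drop 5: O rot1 at col 0 lands with bottom-row=4; cleared 0 line(s) (total 2); column heights now [6 6 4 3], max=6
Drop 6: O rot2 at col 2 lands with bottom-row=4; cleared 2 line(s) (total 4); column heights now [0 4 4 3], max=4
Drop 7: L rot1 at col 1 lands with bottom-row=4; cleared 0 line(s) (total 4); column heights now [0 7 5 3], max=7

Answer: 4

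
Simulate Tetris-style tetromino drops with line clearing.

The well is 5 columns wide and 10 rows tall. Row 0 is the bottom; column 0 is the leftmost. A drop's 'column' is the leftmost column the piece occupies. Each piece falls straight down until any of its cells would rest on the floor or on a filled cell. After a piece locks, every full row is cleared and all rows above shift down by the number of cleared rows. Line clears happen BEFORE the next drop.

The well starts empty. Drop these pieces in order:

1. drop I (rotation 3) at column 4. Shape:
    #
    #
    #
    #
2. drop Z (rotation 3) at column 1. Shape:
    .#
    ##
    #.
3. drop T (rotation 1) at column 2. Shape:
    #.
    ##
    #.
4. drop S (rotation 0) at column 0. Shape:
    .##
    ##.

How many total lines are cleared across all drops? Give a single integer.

Answer: 0

Derivation:
Drop 1: I rot3 at col 4 lands with bottom-row=0; cleared 0 line(s) (total 0); column heights now [0 0 0 0 4], max=4
Drop 2: Z rot3 at col 1 lands with bottom-row=0; cleared 0 line(s) (total 0); column heights now [0 2 3 0 4], max=4
Drop 3: T rot1 at col 2 lands with bottom-row=3; cleared 0 line(s) (total 0); column heights now [0 2 6 5 4], max=6
Drop 4: S rot0 at col 0 lands with bottom-row=5; cleared 0 line(s) (total 0); column heights now [6 7 7 5 4], max=7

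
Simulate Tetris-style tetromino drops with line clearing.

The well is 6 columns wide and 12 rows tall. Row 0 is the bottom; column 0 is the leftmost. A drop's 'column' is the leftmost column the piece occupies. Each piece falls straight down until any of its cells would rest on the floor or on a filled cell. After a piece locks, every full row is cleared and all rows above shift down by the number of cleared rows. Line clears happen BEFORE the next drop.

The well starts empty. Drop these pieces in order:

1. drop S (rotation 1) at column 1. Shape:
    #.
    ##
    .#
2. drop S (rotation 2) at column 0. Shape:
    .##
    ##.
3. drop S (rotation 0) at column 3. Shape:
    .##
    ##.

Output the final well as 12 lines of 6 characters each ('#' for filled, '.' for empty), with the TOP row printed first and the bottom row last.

Drop 1: S rot1 at col 1 lands with bottom-row=0; cleared 0 line(s) (total 0); column heights now [0 3 2 0 0 0], max=3
Drop 2: S rot2 at col 0 lands with bottom-row=3; cleared 0 line(s) (total 0); column heights now [4 5 5 0 0 0], max=5
Drop 3: S rot0 at col 3 lands with bottom-row=0; cleared 0 line(s) (total 0); column heights now [4 5 5 1 2 2], max=5

Answer: ......
......
......
......
......
......
......
.##...
##....
.#....
.##.##
..###.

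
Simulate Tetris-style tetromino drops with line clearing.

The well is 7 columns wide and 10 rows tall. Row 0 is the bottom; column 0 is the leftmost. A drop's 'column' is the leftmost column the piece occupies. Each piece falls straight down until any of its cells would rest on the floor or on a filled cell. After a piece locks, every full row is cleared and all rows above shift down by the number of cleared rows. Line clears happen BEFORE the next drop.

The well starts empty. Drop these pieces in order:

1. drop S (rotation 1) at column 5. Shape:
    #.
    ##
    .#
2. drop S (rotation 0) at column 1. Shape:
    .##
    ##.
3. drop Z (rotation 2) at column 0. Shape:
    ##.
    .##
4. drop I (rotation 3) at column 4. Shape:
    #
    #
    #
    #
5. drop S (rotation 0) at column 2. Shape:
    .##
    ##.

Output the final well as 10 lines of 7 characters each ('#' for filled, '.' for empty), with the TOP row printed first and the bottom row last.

Answer: .......
.......
.......
.......
.......
...##..
#####..
.##.##.
..#####
.##.#.#

Derivation:
Drop 1: S rot1 at col 5 lands with bottom-row=0; cleared 0 line(s) (total 0); column heights now [0 0 0 0 0 3 2], max=3
Drop 2: S rot0 at col 1 lands with bottom-row=0; cleared 0 line(s) (total 0); column heights now [0 1 2 2 0 3 2], max=3
Drop 3: Z rot2 at col 0 lands with bottom-row=2; cleared 0 line(s) (total 0); column heights now [4 4 3 2 0 3 2], max=4
Drop 4: I rot3 at col 4 lands with bottom-row=0; cleared 0 line(s) (total 0); column heights now [4 4 3 2 4 3 2], max=4
Drop 5: S rot0 at col 2 lands with bottom-row=3; cleared 0 line(s) (total 0); column heights now [4 4 4 5 5 3 2], max=5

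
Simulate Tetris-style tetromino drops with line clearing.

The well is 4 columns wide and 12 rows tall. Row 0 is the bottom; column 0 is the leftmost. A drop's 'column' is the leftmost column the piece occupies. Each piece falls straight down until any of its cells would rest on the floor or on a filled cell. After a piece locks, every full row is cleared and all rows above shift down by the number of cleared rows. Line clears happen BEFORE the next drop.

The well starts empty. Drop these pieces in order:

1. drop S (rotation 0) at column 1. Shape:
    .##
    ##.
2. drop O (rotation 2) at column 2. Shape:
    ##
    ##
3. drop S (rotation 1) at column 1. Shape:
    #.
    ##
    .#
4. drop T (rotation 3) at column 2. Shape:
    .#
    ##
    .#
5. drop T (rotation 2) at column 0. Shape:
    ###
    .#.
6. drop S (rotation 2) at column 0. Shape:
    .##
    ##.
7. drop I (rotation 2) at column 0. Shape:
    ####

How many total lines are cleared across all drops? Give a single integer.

Drop 1: S rot0 at col 1 lands with bottom-row=0; cleared 0 line(s) (total 0); column heights now [0 1 2 2], max=2
Drop 2: O rot2 at col 2 lands with bottom-row=2; cleared 0 line(s) (total 0); column heights now [0 1 4 4], max=4
Drop 3: S rot1 at col 1 lands with bottom-row=4; cleared 0 line(s) (total 0); column heights now [0 7 6 4], max=7
Drop 4: T rot3 at col 2 lands with bottom-row=5; cleared 0 line(s) (total 0); column heights now [0 7 7 8], max=8
Drop 5: T rot2 at col 0 lands with bottom-row=7; cleared 0 line(s) (total 0); column heights now [9 9 9 8], max=9
Drop 6: S rot2 at col 0 lands with bottom-row=9; cleared 0 line(s) (total 0); column heights now [10 11 11 8], max=11
Drop 7: I rot2 at col 0 lands with bottom-row=11; cleared 1 line(s) (total 1); column heights now [10 11 11 8], max=11

Answer: 1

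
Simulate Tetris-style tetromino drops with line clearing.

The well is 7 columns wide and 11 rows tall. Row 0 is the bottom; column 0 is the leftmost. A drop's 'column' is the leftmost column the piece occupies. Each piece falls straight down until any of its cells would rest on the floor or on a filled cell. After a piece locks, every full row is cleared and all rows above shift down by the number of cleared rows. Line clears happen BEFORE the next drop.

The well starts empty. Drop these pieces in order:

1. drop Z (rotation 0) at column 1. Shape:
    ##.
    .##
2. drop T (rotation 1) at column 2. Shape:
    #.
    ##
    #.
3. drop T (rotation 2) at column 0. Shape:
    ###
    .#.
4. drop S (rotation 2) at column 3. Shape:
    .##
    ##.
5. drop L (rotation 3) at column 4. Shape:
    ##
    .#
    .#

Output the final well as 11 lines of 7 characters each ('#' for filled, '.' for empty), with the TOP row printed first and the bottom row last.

Answer: .......
.......
....##.
.....#.
.....#.
###.##.
.####..
..##...
..#....
.##....
..##...

Derivation:
Drop 1: Z rot0 at col 1 lands with bottom-row=0; cleared 0 line(s) (total 0); column heights now [0 2 2 1 0 0 0], max=2
Drop 2: T rot1 at col 2 lands with bottom-row=2; cleared 0 line(s) (total 0); column heights now [0 2 5 4 0 0 0], max=5
Drop 3: T rot2 at col 0 lands with bottom-row=4; cleared 0 line(s) (total 0); column heights now [6 6 6 4 0 0 0], max=6
Drop 4: S rot2 at col 3 lands with bottom-row=4; cleared 0 line(s) (total 0); column heights now [6 6 6 5 6 6 0], max=6
Drop 5: L rot3 at col 4 lands with bottom-row=6; cleared 0 line(s) (total 0); column heights now [6 6 6 5 9 9 0], max=9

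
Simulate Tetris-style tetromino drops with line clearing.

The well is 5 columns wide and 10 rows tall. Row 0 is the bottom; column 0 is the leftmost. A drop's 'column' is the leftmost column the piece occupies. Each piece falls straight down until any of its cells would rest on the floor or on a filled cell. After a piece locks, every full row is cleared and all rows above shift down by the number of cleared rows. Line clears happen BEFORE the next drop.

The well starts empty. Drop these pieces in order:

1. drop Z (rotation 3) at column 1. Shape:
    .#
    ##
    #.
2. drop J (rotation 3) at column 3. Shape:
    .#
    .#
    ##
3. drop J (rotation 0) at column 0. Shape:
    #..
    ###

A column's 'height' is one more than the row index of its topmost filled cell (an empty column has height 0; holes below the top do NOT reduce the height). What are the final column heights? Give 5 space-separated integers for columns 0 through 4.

Drop 1: Z rot3 at col 1 lands with bottom-row=0; cleared 0 line(s) (total 0); column heights now [0 2 3 0 0], max=3
Drop 2: J rot3 at col 3 lands with bottom-row=0; cleared 0 line(s) (total 0); column heights now [0 2 3 1 3], max=3
Drop 3: J rot0 at col 0 lands with bottom-row=3; cleared 0 line(s) (total 0); column heights now [5 4 4 1 3], max=5

Answer: 5 4 4 1 3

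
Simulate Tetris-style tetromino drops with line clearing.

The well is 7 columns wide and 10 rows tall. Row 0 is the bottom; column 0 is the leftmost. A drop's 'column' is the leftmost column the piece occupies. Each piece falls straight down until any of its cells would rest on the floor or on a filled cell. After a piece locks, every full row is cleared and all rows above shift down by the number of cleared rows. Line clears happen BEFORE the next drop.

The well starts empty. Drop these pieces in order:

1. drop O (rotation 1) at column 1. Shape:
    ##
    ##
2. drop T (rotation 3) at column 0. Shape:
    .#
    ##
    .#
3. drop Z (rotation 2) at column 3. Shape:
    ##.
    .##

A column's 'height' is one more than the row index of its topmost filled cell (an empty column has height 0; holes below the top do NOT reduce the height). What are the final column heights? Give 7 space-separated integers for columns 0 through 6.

Answer: 4 5 2 2 2 1 0

Derivation:
Drop 1: O rot1 at col 1 lands with bottom-row=0; cleared 0 line(s) (total 0); column heights now [0 2 2 0 0 0 0], max=2
Drop 2: T rot3 at col 0 lands with bottom-row=2; cleared 0 line(s) (total 0); column heights now [4 5 2 0 0 0 0], max=5
Drop 3: Z rot2 at col 3 lands with bottom-row=0; cleared 0 line(s) (total 0); column heights now [4 5 2 2 2 1 0], max=5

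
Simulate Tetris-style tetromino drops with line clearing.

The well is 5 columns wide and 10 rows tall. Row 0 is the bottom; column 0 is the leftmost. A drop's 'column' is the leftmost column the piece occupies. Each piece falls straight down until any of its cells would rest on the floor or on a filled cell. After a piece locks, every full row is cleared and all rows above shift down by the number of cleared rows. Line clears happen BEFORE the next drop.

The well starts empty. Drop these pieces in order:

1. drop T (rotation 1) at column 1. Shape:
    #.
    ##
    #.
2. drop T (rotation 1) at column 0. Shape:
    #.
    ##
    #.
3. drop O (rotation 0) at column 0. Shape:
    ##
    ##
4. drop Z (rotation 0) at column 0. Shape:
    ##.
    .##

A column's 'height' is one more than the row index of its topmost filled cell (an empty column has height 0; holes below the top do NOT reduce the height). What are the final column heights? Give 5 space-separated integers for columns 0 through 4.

Drop 1: T rot1 at col 1 lands with bottom-row=0; cleared 0 line(s) (total 0); column heights now [0 3 2 0 0], max=3
Drop 2: T rot1 at col 0 lands with bottom-row=2; cleared 0 line(s) (total 0); column heights now [5 4 2 0 0], max=5
Drop 3: O rot0 at col 0 lands with bottom-row=5; cleared 0 line(s) (total 0); column heights now [7 7 2 0 0], max=7
Drop 4: Z rot0 at col 0 lands with bottom-row=7; cleared 0 line(s) (total 0); column heights now [9 9 8 0 0], max=9

Answer: 9 9 8 0 0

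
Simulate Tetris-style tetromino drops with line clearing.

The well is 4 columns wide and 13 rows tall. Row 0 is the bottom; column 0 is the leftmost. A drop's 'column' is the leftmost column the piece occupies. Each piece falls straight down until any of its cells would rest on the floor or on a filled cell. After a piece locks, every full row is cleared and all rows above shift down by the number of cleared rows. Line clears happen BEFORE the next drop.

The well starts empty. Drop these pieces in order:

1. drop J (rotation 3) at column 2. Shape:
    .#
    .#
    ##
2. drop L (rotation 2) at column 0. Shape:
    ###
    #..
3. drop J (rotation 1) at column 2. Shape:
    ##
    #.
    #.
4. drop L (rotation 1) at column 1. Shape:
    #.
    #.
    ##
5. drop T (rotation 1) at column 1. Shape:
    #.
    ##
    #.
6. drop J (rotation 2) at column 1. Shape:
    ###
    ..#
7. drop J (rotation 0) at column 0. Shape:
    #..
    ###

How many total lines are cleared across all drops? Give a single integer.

Answer: 1

Derivation:
Drop 1: J rot3 at col 2 lands with bottom-row=0; cleared 0 line(s) (total 0); column heights now [0 0 1 3], max=3
Drop 2: L rot2 at col 0 lands with bottom-row=0; cleared 1 line(s) (total 1); column heights now [1 0 1 2], max=2
Drop 3: J rot1 at col 2 lands with bottom-row=1; cleared 0 line(s) (total 1); column heights now [1 0 4 4], max=4
Drop 4: L rot1 at col 1 lands with bottom-row=4; cleared 0 line(s) (total 1); column heights now [1 7 5 4], max=7
Drop 5: T rot1 at col 1 lands with bottom-row=7; cleared 0 line(s) (total 1); column heights now [1 10 9 4], max=10
Drop 6: J rot2 at col 1 lands with bottom-row=9; cleared 0 line(s) (total 1); column heights now [1 11 11 11], max=11
Drop 7: J rot0 at col 0 lands with bottom-row=11; cleared 0 line(s) (total 1); column heights now [13 12 12 11], max=13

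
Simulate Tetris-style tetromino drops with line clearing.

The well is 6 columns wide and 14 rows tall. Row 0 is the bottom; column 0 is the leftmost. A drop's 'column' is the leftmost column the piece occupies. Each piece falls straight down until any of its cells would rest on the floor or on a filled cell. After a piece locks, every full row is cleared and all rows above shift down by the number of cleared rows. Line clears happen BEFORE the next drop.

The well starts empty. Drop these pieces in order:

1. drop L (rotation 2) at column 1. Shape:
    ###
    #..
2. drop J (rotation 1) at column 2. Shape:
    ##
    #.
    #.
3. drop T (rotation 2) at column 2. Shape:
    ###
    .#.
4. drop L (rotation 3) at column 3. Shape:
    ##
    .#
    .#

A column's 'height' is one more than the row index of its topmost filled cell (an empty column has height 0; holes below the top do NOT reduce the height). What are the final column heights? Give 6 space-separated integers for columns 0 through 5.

Answer: 0 2 7 10 10 0

Derivation:
Drop 1: L rot2 at col 1 lands with bottom-row=0; cleared 0 line(s) (total 0); column heights now [0 2 2 2 0 0], max=2
Drop 2: J rot1 at col 2 lands with bottom-row=2; cleared 0 line(s) (total 0); column heights now [0 2 5 5 0 0], max=5
Drop 3: T rot2 at col 2 lands with bottom-row=5; cleared 0 line(s) (total 0); column heights now [0 2 7 7 7 0], max=7
Drop 4: L rot3 at col 3 lands with bottom-row=7; cleared 0 line(s) (total 0); column heights now [0 2 7 10 10 0], max=10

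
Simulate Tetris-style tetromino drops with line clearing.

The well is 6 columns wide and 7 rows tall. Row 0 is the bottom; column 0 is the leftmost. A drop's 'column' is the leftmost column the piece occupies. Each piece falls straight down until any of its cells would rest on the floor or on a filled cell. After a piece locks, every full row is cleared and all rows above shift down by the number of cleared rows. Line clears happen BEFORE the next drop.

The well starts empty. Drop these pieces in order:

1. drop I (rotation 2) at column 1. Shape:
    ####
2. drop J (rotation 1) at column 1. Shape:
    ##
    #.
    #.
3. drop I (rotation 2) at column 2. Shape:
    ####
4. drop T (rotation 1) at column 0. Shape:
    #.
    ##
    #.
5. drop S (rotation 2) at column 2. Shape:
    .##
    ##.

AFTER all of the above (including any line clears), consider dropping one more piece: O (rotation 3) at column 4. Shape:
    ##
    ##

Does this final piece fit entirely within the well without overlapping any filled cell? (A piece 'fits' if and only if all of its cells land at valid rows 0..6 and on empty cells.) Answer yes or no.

Answer: no

Derivation:
Drop 1: I rot2 at col 1 lands with bottom-row=0; cleared 0 line(s) (total 0); column heights now [0 1 1 1 1 0], max=1
Drop 2: J rot1 at col 1 lands with bottom-row=1; cleared 0 line(s) (total 0); column heights now [0 4 4 1 1 0], max=4
Drop 3: I rot2 at col 2 lands with bottom-row=4; cleared 0 line(s) (total 0); column heights now [0 4 5 5 5 5], max=5
Drop 4: T rot1 at col 0 lands with bottom-row=3; cleared 1 line(s) (total 1); column heights now [5 4 4 1 1 0], max=5
Drop 5: S rot2 at col 2 lands with bottom-row=4; cleared 0 line(s) (total 1); column heights now [5 4 5 6 6 0], max=6
Test piece O rot3 at col 4 (width 2): heights before test = [5 4 5 6 6 0]; fits = False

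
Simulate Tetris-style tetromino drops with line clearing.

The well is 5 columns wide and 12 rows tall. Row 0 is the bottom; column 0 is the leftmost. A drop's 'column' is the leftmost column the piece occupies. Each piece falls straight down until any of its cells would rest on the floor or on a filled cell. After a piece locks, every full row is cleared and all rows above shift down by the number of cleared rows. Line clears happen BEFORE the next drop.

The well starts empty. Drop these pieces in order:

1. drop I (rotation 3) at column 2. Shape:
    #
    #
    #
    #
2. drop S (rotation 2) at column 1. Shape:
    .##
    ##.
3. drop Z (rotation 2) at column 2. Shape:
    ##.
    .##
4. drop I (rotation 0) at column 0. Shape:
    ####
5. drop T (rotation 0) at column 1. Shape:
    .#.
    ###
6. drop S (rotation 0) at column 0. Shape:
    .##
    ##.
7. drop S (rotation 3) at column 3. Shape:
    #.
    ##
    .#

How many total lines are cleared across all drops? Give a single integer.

Answer: 1

Derivation:
Drop 1: I rot3 at col 2 lands with bottom-row=0; cleared 0 line(s) (total 0); column heights now [0 0 4 0 0], max=4
Drop 2: S rot2 at col 1 lands with bottom-row=4; cleared 0 line(s) (total 0); column heights now [0 5 6 6 0], max=6
Drop 3: Z rot2 at col 2 lands with bottom-row=6; cleared 0 line(s) (total 0); column heights now [0 5 8 8 7], max=8
Drop 4: I rot0 at col 0 lands with bottom-row=8; cleared 0 line(s) (total 0); column heights now [9 9 9 9 7], max=9
Drop 5: T rot0 at col 1 lands with bottom-row=9; cleared 0 line(s) (total 0); column heights now [9 10 11 10 7], max=11
Drop 6: S rot0 at col 0 lands with bottom-row=10; cleared 0 line(s) (total 0); column heights now [11 12 12 10 7], max=12
Drop 7: S rot3 at col 3 lands with bottom-row=9; cleared 1 line(s) (total 1); column heights now [9 11 11 11 10], max=11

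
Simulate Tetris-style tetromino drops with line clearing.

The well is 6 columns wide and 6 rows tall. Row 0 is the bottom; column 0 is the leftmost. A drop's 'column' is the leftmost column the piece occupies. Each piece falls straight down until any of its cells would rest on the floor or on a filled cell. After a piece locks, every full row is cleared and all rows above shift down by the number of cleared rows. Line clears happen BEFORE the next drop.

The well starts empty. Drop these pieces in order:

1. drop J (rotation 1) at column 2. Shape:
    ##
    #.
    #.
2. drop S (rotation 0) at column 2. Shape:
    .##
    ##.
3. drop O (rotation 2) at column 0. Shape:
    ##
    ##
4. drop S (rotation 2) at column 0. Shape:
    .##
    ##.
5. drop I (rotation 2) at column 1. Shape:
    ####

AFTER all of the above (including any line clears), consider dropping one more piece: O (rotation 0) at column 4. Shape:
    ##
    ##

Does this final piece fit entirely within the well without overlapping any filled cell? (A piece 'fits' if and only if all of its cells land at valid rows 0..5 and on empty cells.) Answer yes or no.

Drop 1: J rot1 at col 2 lands with bottom-row=0; cleared 0 line(s) (total 0); column heights now [0 0 3 3 0 0], max=3
Drop 2: S rot0 at col 2 lands with bottom-row=3; cleared 0 line(s) (total 0); column heights now [0 0 4 5 5 0], max=5
Drop 3: O rot2 at col 0 lands with bottom-row=0; cleared 0 line(s) (total 0); column heights now [2 2 4 5 5 0], max=5
Drop 4: S rot2 at col 0 lands with bottom-row=3; cleared 0 line(s) (total 0); column heights now [4 5 5 5 5 0], max=5
Drop 5: I rot2 at col 1 lands with bottom-row=5; cleared 0 line(s) (total 0); column heights now [4 6 6 6 6 0], max=6
Test piece O rot0 at col 4 (width 2): heights before test = [4 6 6 6 6 0]; fits = False

Answer: no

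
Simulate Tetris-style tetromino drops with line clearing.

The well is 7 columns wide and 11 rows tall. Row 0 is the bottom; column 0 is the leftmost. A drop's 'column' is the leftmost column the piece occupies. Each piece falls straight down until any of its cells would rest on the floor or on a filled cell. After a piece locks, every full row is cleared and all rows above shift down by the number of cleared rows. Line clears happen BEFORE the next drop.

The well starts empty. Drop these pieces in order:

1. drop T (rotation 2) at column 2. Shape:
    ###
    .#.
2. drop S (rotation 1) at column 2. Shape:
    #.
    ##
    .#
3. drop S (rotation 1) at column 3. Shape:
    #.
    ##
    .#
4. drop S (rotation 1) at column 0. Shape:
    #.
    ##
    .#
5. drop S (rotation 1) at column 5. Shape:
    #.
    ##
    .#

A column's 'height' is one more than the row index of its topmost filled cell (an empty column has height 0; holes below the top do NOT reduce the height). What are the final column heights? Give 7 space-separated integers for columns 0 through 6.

Answer: 2 1 4 5 4 2 1

Derivation:
Drop 1: T rot2 at col 2 lands with bottom-row=0; cleared 0 line(s) (total 0); column heights now [0 0 2 2 2 0 0], max=2
Drop 2: S rot1 at col 2 lands with bottom-row=2; cleared 0 line(s) (total 0); column heights now [0 0 5 4 2 0 0], max=5
Drop 3: S rot1 at col 3 lands with bottom-row=3; cleared 0 line(s) (total 0); column heights now [0 0 5 6 5 0 0], max=6
Drop 4: S rot1 at col 0 lands with bottom-row=0; cleared 0 line(s) (total 0); column heights now [3 2 5 6 5 0 0], max=6
Drop 5: S rot1 at col 5 lands with bottom-row=0; cleared 1 line(s) (total 1); column heights now [2 1 4 5 4 2 1], max=5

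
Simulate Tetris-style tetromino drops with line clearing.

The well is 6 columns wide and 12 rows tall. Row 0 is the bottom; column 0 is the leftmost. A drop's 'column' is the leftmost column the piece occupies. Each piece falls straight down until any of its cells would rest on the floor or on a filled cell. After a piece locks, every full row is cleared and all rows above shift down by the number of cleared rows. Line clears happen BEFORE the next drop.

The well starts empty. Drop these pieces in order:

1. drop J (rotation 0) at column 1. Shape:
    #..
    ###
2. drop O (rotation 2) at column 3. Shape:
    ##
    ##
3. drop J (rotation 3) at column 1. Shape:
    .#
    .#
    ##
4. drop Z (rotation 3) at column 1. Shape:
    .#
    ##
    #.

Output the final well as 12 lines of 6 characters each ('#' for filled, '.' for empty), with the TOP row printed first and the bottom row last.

Drop 1: J rot0 at col 1 lands with bottom-row=0; cleared 0 line(s) (total 0); column heights now [0 2 1 1 0 0], max=2
Drop 2: O rot2 at col 3 lands with bottom-row=1; cleared 0 line(s) (total 0); column heights now [0 2 1 3 3 0], max=3
Drop 3: J rot3 at col 1 lands with bottom-row=2; cleared 0 line(s) (total 0); column heights now [0 3 5 3 3 0], max=5
Drop 4: Z rot3 at col 1 lands with bottom-row=4; cleared 0 line(s) (total 0); column heights now [0 6 7 3 3 0], max=7

Answer: ......
......
......
......
......
..#...
.##...
.##...
..#...
.####.
.#.##.
.###..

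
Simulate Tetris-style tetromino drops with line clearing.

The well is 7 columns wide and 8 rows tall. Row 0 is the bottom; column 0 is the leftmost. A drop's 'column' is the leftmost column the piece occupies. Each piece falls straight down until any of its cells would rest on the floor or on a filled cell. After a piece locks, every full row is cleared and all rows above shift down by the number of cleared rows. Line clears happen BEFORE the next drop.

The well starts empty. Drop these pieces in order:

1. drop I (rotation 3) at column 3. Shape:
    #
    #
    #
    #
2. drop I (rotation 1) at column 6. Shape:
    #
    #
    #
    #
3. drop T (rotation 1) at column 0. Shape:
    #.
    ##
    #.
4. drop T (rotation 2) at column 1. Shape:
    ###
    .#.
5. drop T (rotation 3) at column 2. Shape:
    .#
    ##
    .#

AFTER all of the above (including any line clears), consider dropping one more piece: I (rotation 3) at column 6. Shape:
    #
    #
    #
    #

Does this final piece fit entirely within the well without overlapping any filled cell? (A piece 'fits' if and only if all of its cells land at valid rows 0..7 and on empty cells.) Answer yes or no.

Drop 1: I rot3 at col 3 lands with bottom-row=0; cleared 0 line(s) (total 0); column heights now [0 0 0 4 0 0 0], max=4
Drop 2: I rot1 at col 6 lands with bottom-row=0; cleared 0 line(s) (total 0); column heights now [0 0 0 4 0 0 4], max=4
Drop 3: T rot1 at col 0 lands with bottom-row=0; cleared 0 line(s) (total 0); column heights now [3 2 0 4 0 0 4], max=4
Drop 4: T rot2 at col 1 lands with bottom-row=3; cleared 0 line(s) (total 0); column heights now [3 5 5 5 0 0 4], max=5
Drop 5: T rot3 at col 2 lands with bottom-row=5; cleared 0 line(s) (total 0); column heights now [3 5 7 8 0 0 4], max=8
Test piece I rot3 at col 6 (width 1): heights before test = [3 5 7 8 0 0 4]; fits = True

Answer: yes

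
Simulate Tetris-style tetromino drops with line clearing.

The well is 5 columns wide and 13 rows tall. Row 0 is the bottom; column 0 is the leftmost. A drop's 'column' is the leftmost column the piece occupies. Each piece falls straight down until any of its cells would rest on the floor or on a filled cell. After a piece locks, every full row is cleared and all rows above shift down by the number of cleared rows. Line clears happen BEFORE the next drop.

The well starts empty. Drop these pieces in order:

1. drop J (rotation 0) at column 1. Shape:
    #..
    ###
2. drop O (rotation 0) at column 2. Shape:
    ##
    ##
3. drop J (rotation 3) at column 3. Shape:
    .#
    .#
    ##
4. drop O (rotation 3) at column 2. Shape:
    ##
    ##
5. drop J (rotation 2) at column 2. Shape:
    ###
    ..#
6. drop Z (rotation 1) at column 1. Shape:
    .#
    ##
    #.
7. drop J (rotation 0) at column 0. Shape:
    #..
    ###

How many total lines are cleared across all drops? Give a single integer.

Answer: 0

Derivation:
Drop 1: J rot0 at col 1 lands with bottom-row=0; cleared 0 line(s) (total 0); column heights now [0 2 1 1 0], max=2
Drop 2: O rot0 at col 2 lands with bottom-row=1; cleared 0 line(s) (total 0); column heights now [0 2 3 3 0], max=3
Drop 3: J rot3 at col 3 lands with bottom-row=3; cleared 0 line(s) (total 0); column heights now [0 2 3 4 6], max=6
Drop 4: O rot3 at col 2 lands with bottom-row=4; cleared 0 line(s) (total 0); column heights now [0 2 6 6 6], max=6
Drop 5: J rot2 at col 2 lands with bottom-row=6; cleared 0 line(s) (total 0); column heights now [0 2 8 8 8], max=8
Drop 6: Z rot1 at col 1 lands with bottom-row=7; cleared 0 line(s) (total 0); column heights now [0 9 10 8 8], max=10
Drop 7: J rot0 at col 0 lands with bottom-row=10; cleared 0 line(s) (total 0); column heights now [12 11 11 8 8], max=12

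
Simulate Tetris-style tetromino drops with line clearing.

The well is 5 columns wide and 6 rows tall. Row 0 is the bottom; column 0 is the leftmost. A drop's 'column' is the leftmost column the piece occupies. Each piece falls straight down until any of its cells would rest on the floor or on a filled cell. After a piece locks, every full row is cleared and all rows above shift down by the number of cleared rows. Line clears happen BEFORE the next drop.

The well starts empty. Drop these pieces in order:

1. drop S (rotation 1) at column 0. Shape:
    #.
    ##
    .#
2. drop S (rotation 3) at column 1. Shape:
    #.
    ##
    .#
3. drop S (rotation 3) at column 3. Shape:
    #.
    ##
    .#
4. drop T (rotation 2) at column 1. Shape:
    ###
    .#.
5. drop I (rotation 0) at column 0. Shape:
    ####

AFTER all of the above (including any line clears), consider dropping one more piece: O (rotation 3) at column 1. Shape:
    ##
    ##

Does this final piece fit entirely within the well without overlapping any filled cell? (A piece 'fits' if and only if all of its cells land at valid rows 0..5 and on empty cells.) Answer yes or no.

Drop 1: S rot1 at col 0 lands with bottom-row=0; cleared 0 line(s) (total 0); column heights now [3 2 0 0 0], max=3
Drop 2: S rot3 at col 1 lands with bottom-row=1; cleared 0 line(s) (total 0); column heights now [3 4 3 0 0], max=4
Drop 3: S rot3 at col 3 lands with bottom-row=0; cleared 1 line(s) (total 1); column heights now [2 3 2 2 1], max=3
Drop 4: T rot2 at col 1 lands with bottom-row=2; cleared 0 line(s) (total 1); column heights now [2 4 4 4 1], max=4
Drop 5: I rot0 at col 0 lands with bottom-row=4; cleared 0 line(s) (total 1); column heights now [5 5 5 5 1], max=5
Test piece O rot3 at col 1 (width 2): heights before test = [5 5 5 5 1]; fits = False

Answer: no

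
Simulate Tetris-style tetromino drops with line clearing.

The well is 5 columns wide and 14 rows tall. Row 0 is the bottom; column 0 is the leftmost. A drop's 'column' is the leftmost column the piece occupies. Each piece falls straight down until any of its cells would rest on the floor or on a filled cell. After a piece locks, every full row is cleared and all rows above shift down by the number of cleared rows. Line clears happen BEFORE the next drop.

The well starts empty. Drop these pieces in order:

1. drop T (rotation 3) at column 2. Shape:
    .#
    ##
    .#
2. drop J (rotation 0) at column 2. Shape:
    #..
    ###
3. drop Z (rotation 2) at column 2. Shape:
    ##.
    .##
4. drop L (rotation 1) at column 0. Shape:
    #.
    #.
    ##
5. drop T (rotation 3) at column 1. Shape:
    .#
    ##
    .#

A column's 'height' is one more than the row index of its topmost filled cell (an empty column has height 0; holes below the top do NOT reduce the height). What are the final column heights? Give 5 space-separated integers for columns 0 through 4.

Answer: 3 8 9 6 5

Derivation:
Drop 1: T rot3 at col 2 lands with bottom-row=0; cleared 0 line(s) (total 0); column heights now [0 0 2 3 0], max=3
Drop 2: J rot0 at col 2 lands with bottom-row=3; cleared 0 line(s) (total 0); column heights now [0 0 5 4 4], max=5
Drop 3: Z rot2 at col 2 lands with bottom-row=4; cleared 0 line(s) (total 0); column heights now [0 0 6 6 5], max=6
Drop 4: L rot1 at col 0 lands with bottom-row=0; cleared 0 line(s) (total 0); column heights now [3 1 6 6 5], max=6
Drop 5: T rot3 at col 1 lands with bottom-row=6; cleared 0 line(s) (total 0); column heights now [3 8 9 6 5], max=9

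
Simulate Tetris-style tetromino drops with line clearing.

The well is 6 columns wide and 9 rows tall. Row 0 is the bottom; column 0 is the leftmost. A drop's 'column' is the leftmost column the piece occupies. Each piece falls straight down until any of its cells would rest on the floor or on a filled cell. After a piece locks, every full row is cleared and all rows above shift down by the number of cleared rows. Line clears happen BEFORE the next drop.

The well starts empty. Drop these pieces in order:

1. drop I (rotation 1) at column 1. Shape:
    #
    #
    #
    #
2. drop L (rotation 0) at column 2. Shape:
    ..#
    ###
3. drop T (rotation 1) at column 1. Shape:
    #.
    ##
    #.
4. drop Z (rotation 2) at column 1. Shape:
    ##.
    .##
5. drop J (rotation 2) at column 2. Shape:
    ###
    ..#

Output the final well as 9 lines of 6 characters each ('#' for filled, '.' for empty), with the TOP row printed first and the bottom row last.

Answer: ..###.
.##.#.
.###..
.##...
.#....
.#....
.#....
.#..#.
.####.

Derivation:
Drop 1: I rot1 at col 1 lands with bottom-row=0; cleared 0 line(s) (total 0); column heights now [0 4 0 0 0 0], max=4
Drop 2: L rot0 at col 2 lands with bottom-row=0; cleared 0 line(s) (total 0); column heights now [0 4 1 1 2 0], max=4
Drop 3: T rot1 at col 1 lands with bottom-row=4; cleared 0 line(s) (total 0); column heights now [0 7 6 1 2 0], max=7
Drop 4: Z rot2 at col 1 lands with bottom-row=6; cleared 0 line(s) (total 0); column heights now [0 8 8 7 2 0], max=8
Drop 5: J rot2 at col 2 lands with bottom-row=7; cleared 0 line(s) (total 0); column heights now [0 8 9 9 9 0], max=9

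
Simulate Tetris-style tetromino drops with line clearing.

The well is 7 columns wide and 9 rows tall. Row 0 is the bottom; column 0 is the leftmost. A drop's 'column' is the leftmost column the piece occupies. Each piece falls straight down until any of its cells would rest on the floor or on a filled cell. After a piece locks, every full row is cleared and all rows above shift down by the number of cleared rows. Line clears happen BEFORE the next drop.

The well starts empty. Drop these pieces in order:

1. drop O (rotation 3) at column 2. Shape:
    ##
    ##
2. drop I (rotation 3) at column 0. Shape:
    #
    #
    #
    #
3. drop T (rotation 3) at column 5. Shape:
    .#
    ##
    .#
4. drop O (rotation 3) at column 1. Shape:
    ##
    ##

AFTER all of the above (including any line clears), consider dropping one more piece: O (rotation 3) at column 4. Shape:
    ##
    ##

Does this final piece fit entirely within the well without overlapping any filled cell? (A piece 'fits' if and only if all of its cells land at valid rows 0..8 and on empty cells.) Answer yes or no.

Drop 1: O rot3 at col 2 lands with bottom-row=0; cleared 0 line(s) (total 0); column heights now [0 0 2 2 0 0 0], max=2
Drop 2: I rot3 at col 0 lands with bottom-row=0; cleared 0 line(s) (total 0); column heights now [4 0 2 2 0 0 0], max=4
Drop 3: T rot3 at col 5 lands with bottom-row=0; cleared 0 line(s) (total 0); column heights now [4 0 2 2 0 2 3], max=4
Drop 4: O rot3 at col 1 lands with bottom-row=2; cleared 0 line(s) (total 0); column heights now [4 4 4 2 0 2 3], max=4
Test piece O rot3 at col 4 (width 2): heights before test = [4 4 4 2 0 2 3]; fits = True

Answer: yes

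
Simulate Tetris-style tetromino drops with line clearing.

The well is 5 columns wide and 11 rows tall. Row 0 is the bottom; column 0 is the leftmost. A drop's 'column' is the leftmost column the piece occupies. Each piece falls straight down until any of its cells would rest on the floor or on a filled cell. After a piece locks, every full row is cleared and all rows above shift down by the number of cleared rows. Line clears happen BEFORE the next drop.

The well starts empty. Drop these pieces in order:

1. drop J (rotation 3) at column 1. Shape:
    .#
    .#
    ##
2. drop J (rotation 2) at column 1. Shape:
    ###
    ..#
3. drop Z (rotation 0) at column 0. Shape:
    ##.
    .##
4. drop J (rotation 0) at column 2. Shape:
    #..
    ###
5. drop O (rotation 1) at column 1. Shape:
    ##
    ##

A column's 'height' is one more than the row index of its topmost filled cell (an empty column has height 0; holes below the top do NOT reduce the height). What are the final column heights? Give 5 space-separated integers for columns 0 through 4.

Answer: 0 8 8 4 0

Derivation:
Drop 1: J rot3 at col 1 lands with bottom-row=0; cleared 0 line(s) (total 0); column heights now [0 1 3 0 0], max=3
Drop 2: J rot2 at col 1 lands with bottom-row=2; cleared 0 line(s) (total 0); column heights now [0 4 4 4 0], max=4
Drop 3: Z rot0 at col 0 lands with bottom-row=4; cleared 0 line(s) (total 0); column heights now [6 6 5 4 0], max=6
Drop 4: J rot0 at col 2 lands with bottom-row=5; cleared 1 line(s) (total 1); column heights now [0 5 6 4 0], max=6
Drop 5: O rot1 at col 1 lands with bottom-row=6; cleared 0 line(s) (total 1); column heights now [0 8 8 4 0], max=8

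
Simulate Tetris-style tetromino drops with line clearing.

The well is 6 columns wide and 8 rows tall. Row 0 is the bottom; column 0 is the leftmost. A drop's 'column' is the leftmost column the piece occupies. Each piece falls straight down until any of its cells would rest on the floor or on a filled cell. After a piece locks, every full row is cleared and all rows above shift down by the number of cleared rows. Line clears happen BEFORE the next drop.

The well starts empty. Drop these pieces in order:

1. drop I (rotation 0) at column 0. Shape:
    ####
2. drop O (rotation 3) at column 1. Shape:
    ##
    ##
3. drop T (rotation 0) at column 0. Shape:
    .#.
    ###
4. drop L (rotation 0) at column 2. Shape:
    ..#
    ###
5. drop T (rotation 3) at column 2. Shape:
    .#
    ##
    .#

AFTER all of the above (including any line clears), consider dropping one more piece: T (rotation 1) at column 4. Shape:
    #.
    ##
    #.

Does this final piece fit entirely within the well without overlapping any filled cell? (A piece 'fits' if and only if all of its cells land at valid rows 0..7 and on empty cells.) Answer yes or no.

Drop 1: I rot0 at col 0 lands with bottom-row=0; cleared 0 line(s) (total 0); column heights now [1 1 1 1 0 0], max=1
Drop 2: O rot3 at col 1 lands with bottom-row=1; cleared 0 line(s) (total 0); column heights now [1 3 3 1 0 0], max=3
Drop 3: T rot0 at col 0 lands with bottom-row=3; cleared 0 line(s) (total 0); column heights now [4 5 4 1 0 0], max=5
Drop 4: L rot0 at col 2 lands with bottom-row=4; cleared 0 line(s) (total 0); column heights now [4 5 5 5 6 0], max=6
Drop 5: T rot3 at col 2 lands with bottom-row=5; cleared 0 line(s) (total 0); column heights now [4 5 7 8 6 0], max=8
Test piece T rot1 at col 4 (width 2): heights before test = [4 5 7 8 6 0]; fits = False

Answer: no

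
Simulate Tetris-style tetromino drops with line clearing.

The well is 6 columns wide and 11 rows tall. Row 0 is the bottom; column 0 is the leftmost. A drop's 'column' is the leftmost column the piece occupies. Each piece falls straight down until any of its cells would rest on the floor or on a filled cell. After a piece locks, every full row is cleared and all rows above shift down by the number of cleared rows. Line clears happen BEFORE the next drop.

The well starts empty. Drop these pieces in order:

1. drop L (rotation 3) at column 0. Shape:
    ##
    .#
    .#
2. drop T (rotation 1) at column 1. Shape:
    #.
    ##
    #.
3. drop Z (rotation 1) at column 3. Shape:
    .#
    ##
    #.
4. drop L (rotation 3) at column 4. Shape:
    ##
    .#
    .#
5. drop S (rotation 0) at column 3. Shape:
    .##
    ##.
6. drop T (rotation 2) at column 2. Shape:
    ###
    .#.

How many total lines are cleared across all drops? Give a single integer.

Answer: 0

Derivation:
Drop 1: L rot3 at col 0 lands with bottom-row=0; cleared 0 line(s) (total 0); column heights now [3 3 0 0 0 0], max=3
Drop 2: T rot1 at col 1 lands with bottom-row=3; cleared 0 line(s) (total 0); column heights now [3 6 5 0 0 0], max=6
Drop 3: Z rot1 at col 3 lands with bottom-row=0; cleared 0 line(s) (total 0); column heights now [3 6 5 2 3 0], max=6
Drop 4: L rot3 at col 4 lands with bottom-row=1; cleared 0 line(s) (total 0); column heights now [3 6 5 2 4 4], max=6
Drop 5: S rot0 at col 3 lands with bottom-row=4; cleared 0 line(s) (total 0); column heights now [3 6 5 5 6 6], max=6
Drop 6: T rot2 at col 2 lands with bottom-row=5; cleared 0 line(s) (total 0); column heights now [3 6 7 7 7 6], max=7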